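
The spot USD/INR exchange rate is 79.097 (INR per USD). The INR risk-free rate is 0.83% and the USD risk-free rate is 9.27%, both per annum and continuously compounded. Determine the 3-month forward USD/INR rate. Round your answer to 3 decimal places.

77.446

F = S·e^((r_INR − r_USD)T) = 79.097 · e^((0.0083 − 0.0927) × 3/12)
= 79.097 · e^-0.021100 = 79.097 × 0.979121
F = 77.446 INR per USD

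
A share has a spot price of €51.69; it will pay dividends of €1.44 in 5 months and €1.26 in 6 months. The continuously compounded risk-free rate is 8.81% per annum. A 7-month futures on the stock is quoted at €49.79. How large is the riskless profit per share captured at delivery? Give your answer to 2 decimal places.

PV(dividends) I = 1.44·e^(−0.0881·5/12) + 1.26·e^(−0.0881·6/12) = 2.5938
Fair futures F* = (S − I)·e^(rT) = (51.69 − 2.5938)·e^0.051392 = 49.0962 × 1.052735 = 51.6853
Market €49.79 < fair 51.6853: forward underpriced → reverse cash-and-carry (short the stock, invest proceeds at r, pay the dividends, go long the forward).
Profit at T = |F_mkt − F*| = |49.79 − 51.6853| = €1.90 per share

€1.90 per share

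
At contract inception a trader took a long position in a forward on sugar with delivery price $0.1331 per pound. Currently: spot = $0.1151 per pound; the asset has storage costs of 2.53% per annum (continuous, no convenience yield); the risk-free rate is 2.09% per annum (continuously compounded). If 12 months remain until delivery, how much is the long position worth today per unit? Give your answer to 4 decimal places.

Current fair forward for the remaining 12 months: F = S·e^((r + u)·T), (r + u) = 0.0209 + 0.0253 = 0.0462
F = 0.1151 · e^(0.0462 × 12/12) = 0.1151 × 1.047284 = 0.1205
Value of long forward = (F − K)·e^(−rT) = (0.1205 − 0.1331) · e^(−0.0209·12/12)
= -0.0126 × 0.979317 = -0.0123

-$0.0123 per pound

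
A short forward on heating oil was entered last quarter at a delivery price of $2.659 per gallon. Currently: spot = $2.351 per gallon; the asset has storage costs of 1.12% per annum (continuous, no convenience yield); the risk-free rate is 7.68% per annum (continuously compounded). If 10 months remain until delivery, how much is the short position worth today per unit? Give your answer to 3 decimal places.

$0.121 per gallon

Current fair forward for the remaining 10 months: F = S·e^((r + u)·T), (r + u) = 0.0768 + 0.0112 = 0.0880
F = 2.351 · e^(0.0880 × 10/12) = 2.351 × 1.076089 = 2.5299
Value of long forward = (F − K)·e^(−rT) = (2.5299 − 2.659) · e^(−0.0768·10/12)
= -0.1291 × 0.938005 = -0.121
Short position value = −(long value) = $0.121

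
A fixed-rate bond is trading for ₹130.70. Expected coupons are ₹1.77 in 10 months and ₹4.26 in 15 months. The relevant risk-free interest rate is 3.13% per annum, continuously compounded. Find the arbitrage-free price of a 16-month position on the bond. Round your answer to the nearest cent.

PV(coupons) I = 1.77·e^(−0.0313·10/12) + 4.26·e^(−0.0313·15/12)
I = 1.7244 + 4.0965 = 5.8209
F = (S − I)·e^(rT) = (130.70 − 5.8209) · e^(0.0313·16/12)
= 124.8791 · e^0.041733 = 124.8791 × 1.042616 = ₹130.20

₹130.20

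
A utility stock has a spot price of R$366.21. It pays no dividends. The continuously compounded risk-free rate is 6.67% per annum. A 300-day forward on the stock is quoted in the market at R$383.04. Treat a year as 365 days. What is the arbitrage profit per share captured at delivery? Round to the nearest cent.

R$3.81 per share

Fair forward: F* = S·e^(carry·T), with carry = r = 0.0667
F* = 366.21 · e^(0.0667 × 300/365) = 366.21 · e^0.054822 = 366.21 × 1.056353 = R$386.8470
Market R$383.04 < fair R$386.8470: forward underpriced → reverse cash-and-carry (short spot, go long the forward).
At maturity, profit = |F_mkt − F*| = |383.04 − 386.8470| = R$3.81 per share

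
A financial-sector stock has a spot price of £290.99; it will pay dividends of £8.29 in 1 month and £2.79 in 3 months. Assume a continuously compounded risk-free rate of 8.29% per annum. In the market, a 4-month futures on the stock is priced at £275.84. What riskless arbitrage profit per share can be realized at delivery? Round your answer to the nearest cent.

£12.03 per share

PV(dividends) I = 8.29·e^(−0.0829·1/12) + 2.79·e^(−0.0829·3/12) = 10.9657
Fair futures F* = (S − I)·e^(rT) = (290.99 − 10.9657)·e^0.027633 = 280.0243 × 1.028018 = 287.8700
Market £275.84 < fair 287.8700: forward underpriced → reverse cash-and-carry (short the stock, invest proceeds at r, pay the dividends, go long the forward).
Profit at T = |F_mkt − F*| = |275.84 − 287.8700| = £12.03 per share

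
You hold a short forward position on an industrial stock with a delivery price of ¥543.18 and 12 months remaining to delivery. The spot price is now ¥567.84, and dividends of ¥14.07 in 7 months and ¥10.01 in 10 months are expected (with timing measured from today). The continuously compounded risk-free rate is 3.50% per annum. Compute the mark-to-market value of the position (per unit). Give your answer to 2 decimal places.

-¥19.83

PV(remaining dividends) I = 14.07·e^(−0.0350·7/12) + 10.01·e^(−0.0350·10/12) = 23.5079
Current forward F = (S − I)·e^(rT) = (567.84 − 23.5079)·e^(0.0350·12/12) = 544.3321 × 1.035620 = 563.7212
Value (long) = (F − K)·e^(−rT) = (563.7212 − 543.18) × 0.965605 = 19.8347
Short position value = −(long value) = -¥19.83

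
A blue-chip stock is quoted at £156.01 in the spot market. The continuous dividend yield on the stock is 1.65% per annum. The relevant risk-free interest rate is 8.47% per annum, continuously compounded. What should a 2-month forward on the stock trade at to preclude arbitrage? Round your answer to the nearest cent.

£157.79

F = S·e^((r − q)T) = 156.01 · e^((0.0847 − 0.0165) × 2/12)
= 156.01 · e^0.011367 = 156.01 × 1.011432
F = £157.79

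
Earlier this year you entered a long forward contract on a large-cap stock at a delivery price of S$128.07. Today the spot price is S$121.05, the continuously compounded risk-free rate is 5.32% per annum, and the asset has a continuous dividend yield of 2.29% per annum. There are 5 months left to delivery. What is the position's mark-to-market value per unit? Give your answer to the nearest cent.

Current fair forward for the remaining 5 months: F = S·e^((r − q)·T), (r − q) = 0.0532 − 0.0229 = 0.0303
F = 121.05 · e^(0.0303 × 5/12) = 121.05 × 1.012705 = 122.5879
Value of long forward = (F − K)·e^(−rT) = (122.5879 − 128.07) · e^(−0.0532·5/12)
= -5.4821 × 0.978077 = -5.36

-S$5.36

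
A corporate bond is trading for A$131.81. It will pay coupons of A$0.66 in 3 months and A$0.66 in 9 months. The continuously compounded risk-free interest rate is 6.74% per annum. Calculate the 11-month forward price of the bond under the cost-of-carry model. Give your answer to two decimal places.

A$138.85

PV(coupons) I = 0.66·e^(−0.0674·3/12) + 0.66·e^(−0.0674·9/12)
I = 0.6490 + 0.6275 = 1.2765
F = (S − I)·e^(rT) = (131.81 − 1.2765) · e^(0.0674·11/12)
= 130.5335 · e^0.061783 = 130.5335 × 1.063731 = A$138.85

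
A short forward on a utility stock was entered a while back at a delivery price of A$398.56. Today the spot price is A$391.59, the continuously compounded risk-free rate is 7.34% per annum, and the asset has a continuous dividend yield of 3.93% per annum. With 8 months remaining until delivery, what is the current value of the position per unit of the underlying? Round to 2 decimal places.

-A$1.94

Current fair forward for the remaining 8 months: F = S·e^((r − q)·T), (r − q) = 0.0734 − 0.0393 = 0.0341
F = 391.59 · e^(0.0341 × 8/12) = 391.59 × 1.022994 = 400.5942
Value of long forward = (F − K)·e^(−rT) = (400.5942 − 398.56) · e^(−0.0734·8/12)
= 2.0342 × 0.952245 = 1.94
Short position value = −(long value) = -A$1.94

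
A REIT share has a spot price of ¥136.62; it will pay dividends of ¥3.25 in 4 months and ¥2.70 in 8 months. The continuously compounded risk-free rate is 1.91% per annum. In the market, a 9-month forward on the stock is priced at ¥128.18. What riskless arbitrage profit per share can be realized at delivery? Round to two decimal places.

¥4.43 per share

PV(dividends) I = 3.25·e^(−0.0191·4/12) + 2.70·e^(−0.0191·8/12) = 5.8952
Fair forward F* = (S − I)·e^(rT) = (136.62 − 5.8952)·e^0.014325 = 130.7248 × 1.014428 = 132.6109
Market ¥128.18 < fair 132.6109: forward underpriced → reverse cash-and-carry (short the stock, invest proceeds at r, pay the dividends, go long the forward).
Profit at T = |F_mkt − F*| = |128.18 − 132.6109| = ¥4.43 per share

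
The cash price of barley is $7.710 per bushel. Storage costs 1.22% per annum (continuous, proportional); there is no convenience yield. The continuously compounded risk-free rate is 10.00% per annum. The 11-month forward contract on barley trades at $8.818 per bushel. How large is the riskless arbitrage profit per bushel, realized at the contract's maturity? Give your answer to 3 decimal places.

$0.273 per bushel

Fair forward: F* = S·e^(carry·T), with carry = (r + u) = 0.1000 + 0.0122 = 0.1122
F* = 7.710 · e^(0.1122 × 11/12) = 7.710 · e^0.102850 = 7.710 × 1.108325 = $8.5452
Market $8.818 > fair $8.5452: forward overpriced → cash-and-carry (buy spot, short the forward).
At maturity, profit = |F_mkt − F*| = |8.818 − 8.5452| = $0.273 per bushel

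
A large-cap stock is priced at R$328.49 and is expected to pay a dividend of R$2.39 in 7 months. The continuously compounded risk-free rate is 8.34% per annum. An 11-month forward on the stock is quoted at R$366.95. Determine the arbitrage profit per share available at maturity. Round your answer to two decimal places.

R$14.82 per share

PV(dividends) I = 2.39·e^(−0.0834·7/12) = 2.2765
Fair forward F* = (S − I)·e^(rT) = (328.49 − 2.2765)·e^0.076450 = 326.2135 × 1.079448 = 352.1305
Market R$366.95 > fair 352.1305: forward overpriced → cash-and-carry (borrow at r, buy the stock and collect the dividends, short the forward).
Profit at T = |F_mkt − F*| = |366.95 − 352.1305| = R$14.82 per share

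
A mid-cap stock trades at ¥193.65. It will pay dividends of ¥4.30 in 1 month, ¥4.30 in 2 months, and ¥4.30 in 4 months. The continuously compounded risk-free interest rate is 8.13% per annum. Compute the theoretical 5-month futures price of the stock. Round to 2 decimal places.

¥187.19

PV(dividends) I = 4.30·e^(−0.0813·1/12) + 4.30·e^(−0.0813·2/12) + 4.30·e^(−0.0813·4/12)
I = 4.2710 + 4.2421 + 4.1850 = 12.6981
F = (S − I)·e^(rT) = (193.65 − 12.6981) · e^(0.0813·5/12)
= 180.9519 · e^0.033875 = 180.9519 × 1.034455 = ¥187.19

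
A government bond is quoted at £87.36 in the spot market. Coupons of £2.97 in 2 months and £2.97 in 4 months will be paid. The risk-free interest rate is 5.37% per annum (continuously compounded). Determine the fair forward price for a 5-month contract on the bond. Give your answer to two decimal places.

£83.34

PV(coupons) I = 2.97·e^(−0.0537·2/12) + 2.97·e^(−0.0537·4/12)
I = 2.9435 + 2.9173 = 5.8608
F = (S − I)·e^(rT) = (87.36 − 5.8608) · e^(0.0537·5/12)
= 81.4992 · e^0.022375 = 81.4992 × 1.022627 = £83.34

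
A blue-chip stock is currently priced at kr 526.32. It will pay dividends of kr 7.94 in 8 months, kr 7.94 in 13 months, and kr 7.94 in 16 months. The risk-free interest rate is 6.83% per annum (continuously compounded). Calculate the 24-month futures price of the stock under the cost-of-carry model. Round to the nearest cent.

kr 577.90

PV(dividends) I = 7.94·e^(−0.0683·8/12) + 7.94·e^(−0.0683·13/12) + 7.94·e^(−0.0683·16/12)
I = 7.5866 + 7.3737 + 7.2489 = 22.2092
F = (S − I)·e^(rT) = (526.32 − 22.2092) · e^(0.0683·24/12)
= 504.1108 · e^0.136600 = 504.1108 × 1.146370 = kr 577.90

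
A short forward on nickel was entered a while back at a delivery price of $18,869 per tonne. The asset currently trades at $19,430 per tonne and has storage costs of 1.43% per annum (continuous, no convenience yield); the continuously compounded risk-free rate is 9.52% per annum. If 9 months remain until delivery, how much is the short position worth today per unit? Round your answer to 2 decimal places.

-$2070.78 per tonne

Current fair forward for the remaining 9 months: F = S·e^((r + u)·T), (r + u) = 0.0952 + 0.0143 = 0.1095
F = 19430 · e^(0.1095 × 9/12) = 19430 × 1.08559150 = 21093.0428
Value of long forward = (F − K)·e^(−rT) = (21093.0428 − 18869) · e^(−0.0952·9/12)
= 2224.0428 × 0.93108938 = 2070.78
Short position value = −(long value) = -$2070.78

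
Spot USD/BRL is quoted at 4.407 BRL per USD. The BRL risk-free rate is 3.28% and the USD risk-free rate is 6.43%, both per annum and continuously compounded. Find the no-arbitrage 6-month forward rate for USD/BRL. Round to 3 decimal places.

4.338

F = S·e^((r_BRL − r_USD)T) = 4.407 · e^((0.0328 − 0.0643) × 6/12)
= 4.407 · e^-0.015750 = 4.407 × 0.984373
F = 4.338 BRL per USD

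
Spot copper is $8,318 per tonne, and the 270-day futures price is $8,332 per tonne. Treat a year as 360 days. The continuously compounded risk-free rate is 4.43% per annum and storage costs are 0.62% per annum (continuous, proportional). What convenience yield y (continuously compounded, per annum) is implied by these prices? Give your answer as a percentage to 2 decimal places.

4.83%

F = S·e^((r+u−y)T) ⇒ (r+u−y) = ln(F/S)/T
ln(8332/8318) = 0.001682; /T ⇒ 0.002243
y = r + u − ln(F/S)/T = 0.0443 + 0.0062 − 0.002243 = 0.048257
y = 4.83%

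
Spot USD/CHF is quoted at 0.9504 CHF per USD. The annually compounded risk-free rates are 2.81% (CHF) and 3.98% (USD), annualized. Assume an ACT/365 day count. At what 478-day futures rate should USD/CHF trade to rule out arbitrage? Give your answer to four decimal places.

0.9364

By covered interest parity, F = S · (1+r_CHF)^T / (1+r_USD)^T
= 0.9504 × 1.036958 / 1.052440 = 0.9504 × 0.985289
F = 0.9364 CHF per USD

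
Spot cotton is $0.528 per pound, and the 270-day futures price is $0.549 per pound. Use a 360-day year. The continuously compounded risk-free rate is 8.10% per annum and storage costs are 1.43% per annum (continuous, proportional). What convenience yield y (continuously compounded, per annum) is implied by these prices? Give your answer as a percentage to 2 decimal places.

4.33%

F = S·e^((r+u−y)T) ⇒ (r+u−y) = ln(F/S)/T
ln(0.549/0.528) = 0.039002; /T ⇒ 0.052003
y = r + u − ln(F/S)/T = 0.0810 + 0.0143 − 0.052003 = 0.043297
y = 4.33%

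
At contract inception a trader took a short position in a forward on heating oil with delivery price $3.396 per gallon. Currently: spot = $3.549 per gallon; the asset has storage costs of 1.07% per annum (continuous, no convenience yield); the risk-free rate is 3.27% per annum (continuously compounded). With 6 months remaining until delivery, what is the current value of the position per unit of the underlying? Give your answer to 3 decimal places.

Current fair forward for the remaining 6 months: F = S·e^((r + u)·T), (r + u) = 0.0327 + 0.0107 = 0.0434
F = 3.549 · e^(0.0434 × 6/12) = 3.549 × 1.021937 = 3.6269
Value of long forward = (F − K)·e^(−rT) = (3.6269 − 3.396) · e^(−0.0327·6/12)
= 0.2309 × 0.983783 = 0.227
Short position value = −(long value) = -$0.227

-$0.227 per gallon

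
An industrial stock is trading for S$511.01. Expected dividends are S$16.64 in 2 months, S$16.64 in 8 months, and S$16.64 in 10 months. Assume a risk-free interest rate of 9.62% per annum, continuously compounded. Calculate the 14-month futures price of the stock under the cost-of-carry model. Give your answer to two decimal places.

PV(dividends) I = 16.64·e^(−0.0962·2/12) + 16.64·e^(−0.0962·8/12) + 16.64·e^(−0.0962·10/12)
I = 16.3753 + 15.6063 + 15.3581 = 47.3397
F = (S − I)·e^(rT) = (511.01 − 47.3397) · e^(0.0962·14/12)
= 463.6703 · e^0.112233 = 463.6703 × 1.118774 = S$518.74

S$518.74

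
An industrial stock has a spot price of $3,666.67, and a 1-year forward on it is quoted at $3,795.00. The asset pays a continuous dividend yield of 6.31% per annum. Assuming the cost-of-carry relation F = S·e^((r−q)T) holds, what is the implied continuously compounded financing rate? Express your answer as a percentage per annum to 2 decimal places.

9.75%

From F = S·e^((r−q)T): (r − q) = ln(F/S)/T
ln(3795.00/3666.67) = ln(1.034999) = 0.034400
(r − q) = 0.034400 / (1) = 0.034400
r = ln(F/S)/T + q = 0.034400 + 0.0631 = 0.097500
r = 9.75%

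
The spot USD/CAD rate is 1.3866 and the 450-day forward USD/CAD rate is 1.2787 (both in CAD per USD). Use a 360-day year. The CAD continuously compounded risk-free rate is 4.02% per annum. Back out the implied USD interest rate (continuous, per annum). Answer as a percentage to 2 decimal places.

10.50%

F = S·e^((r_CAD − r_USD)T) ⇒ r_USD = r_CAD − ln(F/S)/T
ln(1.2787/1.3866) = -0.081011; /(450/360) = -0.064809
r_USD = 0.0402 + 0.064809 = 0.105009
r_USD = 10.50%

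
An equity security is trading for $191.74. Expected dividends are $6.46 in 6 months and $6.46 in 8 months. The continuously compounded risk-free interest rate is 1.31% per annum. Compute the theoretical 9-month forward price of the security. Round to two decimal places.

PV(dividends) I = 6.46·e^(−0.0131·6/12) + 6.46·e^(−0.0131·8/12)
I = 6.4178 + 6.4038 = 12.8216
F = (S − I)·e^(rT) = (191.74 − 12.8216) · e^(0.0131·9/12)
= 178.9184 · e^0.009825 = 178.9184 × 1.009873 = $180.68

$180.68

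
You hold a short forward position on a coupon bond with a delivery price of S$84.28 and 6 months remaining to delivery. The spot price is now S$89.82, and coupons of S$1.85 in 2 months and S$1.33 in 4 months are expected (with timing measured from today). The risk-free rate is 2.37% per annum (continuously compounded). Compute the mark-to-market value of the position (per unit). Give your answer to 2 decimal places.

PV(remaining coupons) I = 1.85·e^(−0.0237·2/12) + 1.33·e^(−0.0237·4/12) = 3.1622
Current forward F = (S − I)·e^(rT) = (89.82 − 3.1622)·e^(0.0237·6/12) = 86.6578 × 1.011920 = 87.6908
Value (long) = (F − K)·e^(−rT) = (87.6908 − 84.28) × 0.988220 = 3.3706
Short position value = −(long value) = -S$3.37

-S$3.37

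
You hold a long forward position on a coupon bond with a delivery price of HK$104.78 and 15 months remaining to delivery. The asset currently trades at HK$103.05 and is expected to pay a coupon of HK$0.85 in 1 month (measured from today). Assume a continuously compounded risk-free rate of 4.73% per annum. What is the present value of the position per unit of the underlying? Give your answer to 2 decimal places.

HK$3.44

PV(remaining coupons) I = 0.85·e^(−0.0473·1/12) = 0.8467
Current forward F = (S − I)·e^(rT) = (103.05 − 0.8467)·e^(0.0473·15/12) = 102.2033 × 1.060908 = 108.4283
Value (long) = (F − K)·e^(−rT) = (108.4283 − 104.78) × 0.942589 = 3.4388
Value = HK$3.44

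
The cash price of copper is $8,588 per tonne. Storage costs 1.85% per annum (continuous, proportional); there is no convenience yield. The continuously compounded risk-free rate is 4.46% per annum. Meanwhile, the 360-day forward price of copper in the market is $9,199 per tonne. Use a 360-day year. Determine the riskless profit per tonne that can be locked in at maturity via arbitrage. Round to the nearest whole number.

Fair forward: F* = S·e^(carry·T), with carry = (r + u) = 0.0446 + 0.0185 = 0.0631
F* = 8588 · e^(0.0631 × 360/360) = 8588 · e^0.063100 = 8588 × 1.065133 = $9147.3622
Market $9199 > fair $9147.3622: forward overpriced → cash-and-carry (buy spot, short the forward).
At maturity, profit = |F_mkt − F*| = |9199 − 9147.3622| = $52 per tonne

$52 per tonne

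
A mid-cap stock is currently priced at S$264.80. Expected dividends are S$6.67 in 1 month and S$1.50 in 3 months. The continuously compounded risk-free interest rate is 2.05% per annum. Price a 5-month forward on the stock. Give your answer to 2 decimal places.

PV(dividends) I = 6.67·e^(−0.0205·1/12) + 1.50·e^(−0.0205·3/12)
I = 6.6586 + 1.4923 = 8.1509
F = (S − I)·e^(rT) = (264.80 − 8.1509) · e^(0.0205·5/12)
= 256.6491 · e^0.008542 = 256.6491 × 1.008579 = S$258.85

S$258.85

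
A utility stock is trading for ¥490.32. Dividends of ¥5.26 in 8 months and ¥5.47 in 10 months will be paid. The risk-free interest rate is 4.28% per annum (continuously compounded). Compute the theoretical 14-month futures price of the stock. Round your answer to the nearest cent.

PV(dividends) I = 5.26·e^(−0.0428·8/12) + 5.47·e^(−0.0428·10/12)
I = 5.1120 + 5.2783 = 10.3903
F = (S − I)·e^(rT) = (490.32 − 10.3903) · e^(0.0428·14/12)
= 479.9297 · e^0.049933 = 479.9297 × 1.051201 = ¥504.50

¥504.50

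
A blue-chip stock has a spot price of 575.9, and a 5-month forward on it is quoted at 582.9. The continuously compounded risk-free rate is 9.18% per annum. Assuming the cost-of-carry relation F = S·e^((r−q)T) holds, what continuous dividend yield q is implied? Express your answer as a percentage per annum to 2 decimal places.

From F = S·e^((r−q)T): (r − q) = ln(F/S)/T
ln(582.9/575.9) = ln(1.012155) = 0.012082
(r − q) = 0.012082 / (5/12) = 0.028997
q = r − ln(F/S)/T = 0.0918 − 0.028997 = 0.062803
q = 6.28%

6.28%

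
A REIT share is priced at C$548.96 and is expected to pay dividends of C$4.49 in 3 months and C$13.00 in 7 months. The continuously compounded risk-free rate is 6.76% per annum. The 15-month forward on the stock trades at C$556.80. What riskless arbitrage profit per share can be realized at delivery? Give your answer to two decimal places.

C$22.16 per share

PV(dividends) I = 4.49·e^(−0.0676·3/12) + 13.00·e^(−0.0676·7/12) = 16.9121
Fair forward F* = (S − I)·e^(rT) = (548.96 − 16.9121)·e^0.084500 = 532.0479 × 1.088173 = 578.9602
Market C$556.80 < fair 578.9602: forward underpriced → reverse cash-and-carry (short the stock, invest proceeds at r, pay the dividends, go long the forward).
Profit at T = |F_mkt − F*| = |556.80 − 578.9602| = C$22.16 per share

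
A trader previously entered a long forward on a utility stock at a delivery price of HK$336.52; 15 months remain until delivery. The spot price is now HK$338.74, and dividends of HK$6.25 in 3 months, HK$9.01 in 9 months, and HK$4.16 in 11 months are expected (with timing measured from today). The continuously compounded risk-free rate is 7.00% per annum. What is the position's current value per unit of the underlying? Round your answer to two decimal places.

PV(remaining dividends) I = 6.25·e^(−0.0700·3/12) + 9.01·e^(−0.0700·9/12) + 4.16·e^(−0.0700·11/12) = 18.5922
Current forward F = (S − I)·e^(rT) = (338.74 − 18.5922)·e^(0.0700·15/12) = 320.1478 × 1.091442 = 349.4228
Value (long) = (F − K)·e^(−rT) = (349.4228 − 336.52) × 0.916219 = 11.8218
Value = HK$11.82

HK$11.82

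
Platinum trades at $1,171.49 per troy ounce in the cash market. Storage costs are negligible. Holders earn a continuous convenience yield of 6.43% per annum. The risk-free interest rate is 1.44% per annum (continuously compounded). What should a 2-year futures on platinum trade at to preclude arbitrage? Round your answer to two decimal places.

$1,060.22 per troy ounce

Net carry = r + u − y = 0.0144 + 0.0000 − 0.0643 = -0.0499
F = S·e^((r+u−y)T) = 1171.49 · e^(-0.0499 × 2) = 1171.49 · e^-0.09980000
= 1171.49 × 0.90501840 = $1,060.22 per troy ounce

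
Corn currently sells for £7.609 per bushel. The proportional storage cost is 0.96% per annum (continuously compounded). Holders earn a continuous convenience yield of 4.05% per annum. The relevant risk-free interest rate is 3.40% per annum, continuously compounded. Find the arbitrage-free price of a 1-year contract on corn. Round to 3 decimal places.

Net carry = r + u − y = 0.0340 + 0.0096 − 0.0405 = 0.0031
F = S·e^((r+u−y)T) = 7.609 · e^(0.0031 × 1) = 7.609 · e^0.003100
= 7.609 × 1.003105 = £7.633 per bushel

£7.633 per bushel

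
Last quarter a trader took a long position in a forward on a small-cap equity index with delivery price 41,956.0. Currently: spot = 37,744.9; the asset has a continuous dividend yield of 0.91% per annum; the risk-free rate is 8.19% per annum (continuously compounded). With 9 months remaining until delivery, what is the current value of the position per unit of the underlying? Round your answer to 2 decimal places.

-1968.24

Current fair forward for the remaining 9 months: F = S·e^((r − q)·T), (r − q) = 0.0819 − 0.0091 = 0.0728
F = 37744.9 · e^(0.0728 × 9/12) = 37744.9 × 1.05611808 = 39863.0713
Value of long forward = (F − K)·e^(−rT) = (39863.0713 − 41956.0) · e^(−0.0819·9/12)
= -2092.9287 × 0.94042347 = -1968.24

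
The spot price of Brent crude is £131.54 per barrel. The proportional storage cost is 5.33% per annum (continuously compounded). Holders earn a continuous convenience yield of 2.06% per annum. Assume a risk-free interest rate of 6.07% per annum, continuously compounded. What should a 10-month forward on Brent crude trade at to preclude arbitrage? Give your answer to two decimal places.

Net carry = r + u − y = 0.0607 + 0.0533 − 0.0206 = 0.0934
F = S·e^((r+u−y)T) = 131.54 · e^(0.0934 × 10/12) = 131.54 · e^0.077833
= 131.54 × 1.080942 = £142.19 per barrel

£142.19 per barrel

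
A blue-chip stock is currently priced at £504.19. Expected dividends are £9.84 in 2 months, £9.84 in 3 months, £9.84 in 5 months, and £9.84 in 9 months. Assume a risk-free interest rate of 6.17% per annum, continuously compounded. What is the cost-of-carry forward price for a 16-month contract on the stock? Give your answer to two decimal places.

£505.71

PV(dividends) I = 9.84·e^(−0.0617·2/12) + 9.84·e^(−0.0617·3/12) + 9.84·e^(−0.0617·5/12) + 9.84·e^(−0.0617·9/12)
I = 9.7393 + 9.6894 + 9.5903 + 9.3950 = 38.4140
F = (S − I)·e^(rT) = (504.19 − 38.4140) · e^(0.0617·16/12)
= 465.7760 · e^0.082267 = 465.7760 × 1.085746 = £505.71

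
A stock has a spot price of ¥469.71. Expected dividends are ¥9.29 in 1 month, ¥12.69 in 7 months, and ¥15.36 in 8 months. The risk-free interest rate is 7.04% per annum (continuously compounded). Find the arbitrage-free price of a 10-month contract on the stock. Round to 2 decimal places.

¥459.84

PV(dividends) I = 9.29·e^(−0.0704·1/12) + 12.69·e^(−0.0704·7/12) + 15.36·e^(−0.0704·8/12)
I = 9.2357 + 12.1794 + 14.6558 = 36.0709
F = (S − I)·e^(rT) = (469.71 − 36.0709) · e^(0.0704·10/12)
= 433.6391 · e^0.058667 = 433.6391 × 1.060422 = ¥459.84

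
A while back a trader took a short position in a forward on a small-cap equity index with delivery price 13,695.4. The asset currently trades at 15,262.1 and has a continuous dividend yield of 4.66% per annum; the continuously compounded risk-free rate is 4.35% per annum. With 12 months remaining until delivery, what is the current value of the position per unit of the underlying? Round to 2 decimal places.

-1454.78

Current fair forward for the remaining 12 months: F = S·e^((r − q)·T), (r − q) = 0.0435 − 0.0466 = -0.0031
F = 15262.1 · e^(-0.0031 × 12/12) = 15262.1 × 0.99690480 = 15214.8607
Value of long forward = (F − K)·e^(−rT) = (15214.8607 − 13695.4) · e^(−0.0435·12/12)
= 1519.4607 × 0.95743255 = 1454.78
Short position value = −(long value) = -1454.78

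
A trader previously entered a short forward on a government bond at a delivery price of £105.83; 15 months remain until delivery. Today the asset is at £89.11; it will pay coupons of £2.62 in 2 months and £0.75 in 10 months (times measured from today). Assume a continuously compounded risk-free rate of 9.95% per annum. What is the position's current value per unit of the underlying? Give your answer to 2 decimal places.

PV(remaining coupons) I = 2.62·e^(−0.0995·2/12) + 0.75·e^(−0.0995·10/12) = 3.2672
Current forward F = (S − I)·e^(rT) = (89.11 − 3.2672)·e^(0.0995·15/12) = 85.8428 × 1.132440 = 97.2118
Value (long) = (F − K)·e^(−rT) = (97.2118 − 105.83) × 0.883049 = -7.6103
Short position value = −(long value) = £7.61

£7.61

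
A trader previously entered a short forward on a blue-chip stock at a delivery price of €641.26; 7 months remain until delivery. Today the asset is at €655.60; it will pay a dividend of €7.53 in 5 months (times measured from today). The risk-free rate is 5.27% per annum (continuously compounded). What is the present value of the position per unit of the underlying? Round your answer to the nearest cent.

-€26.39

PV(remaining dividends) I = 7.53·e^(−0.0527·5/12) = 7.3665
Current forward F = (S − I)·e^(rT) = (655.60 − 7.3665)·e^(0.0527·7/12) = 648.2335 × 1.031219 = 668.4707
Value (long) = (F − K)·e^(−rT) = (668.4707 − 641.26) × 0.969726 = 26.3869
Short position value = −(long value) = -€26.39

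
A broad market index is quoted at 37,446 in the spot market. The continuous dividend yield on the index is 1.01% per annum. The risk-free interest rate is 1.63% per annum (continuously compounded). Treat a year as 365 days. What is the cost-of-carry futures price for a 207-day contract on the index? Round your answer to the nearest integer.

37,578

F = S·e^((r − q)T) = 37446 · e^((0.0163 − 0.0101) × 207/365)
= 37446 · e^0.003516 = 37446 × 1.003522
F = 37,578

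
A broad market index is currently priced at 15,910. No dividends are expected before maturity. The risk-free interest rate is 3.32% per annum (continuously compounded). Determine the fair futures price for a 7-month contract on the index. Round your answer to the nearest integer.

16,221

F = S·e^(rT) = 15910 · e^(0.0332 × 7/12)
= 15910 · e^0.019367 = 15910 × 1.019556
F = 16,221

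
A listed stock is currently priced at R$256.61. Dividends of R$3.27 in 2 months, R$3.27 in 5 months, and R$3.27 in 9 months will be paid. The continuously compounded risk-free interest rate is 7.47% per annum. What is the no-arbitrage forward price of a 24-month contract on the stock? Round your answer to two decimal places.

R$286.94

PV(dividends) I = 3.27·e^(−0.0747·2/12) + 3.27·e^(−0.0747·5/12) + 3.27·e^(−0.0747·9/12)
I = 3.2295 + 3.1698 + 3.0918 = 9.4911
F = (S − I)·e^(rT) = (256.61 − 9.4911) · e^(0.0747·24/12)
= 247.1189 · e^0.149400 = 247.1189 × 1.161137 = R$286.94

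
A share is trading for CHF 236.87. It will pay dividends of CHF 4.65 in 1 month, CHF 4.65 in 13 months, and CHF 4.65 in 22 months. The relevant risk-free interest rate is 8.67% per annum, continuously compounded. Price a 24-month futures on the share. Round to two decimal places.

PV(dividends) I = 4.65·e^(−0.0867·1/12) + 4.65·e^(−0.0867·13/12) + 4.65·e^(−0.0867·22/12)
I = 4.6165 + 4.2331 + 3.9666 = 12.8162
F = (S − I)·e^(rT) = (236.87 − 12.8162) · e^(0.0867·24/12)
= 224.0538 · e^0.173400 = 224.0538 × 1.189342 = CHF 266.48

CHF 266.48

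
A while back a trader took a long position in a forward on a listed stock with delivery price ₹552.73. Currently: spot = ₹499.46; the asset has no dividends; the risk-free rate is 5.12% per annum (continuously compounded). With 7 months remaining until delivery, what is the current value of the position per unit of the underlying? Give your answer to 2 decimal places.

Current fair forward for the remaining 7 months: F = S·e^(r·T), r = 0.0512
F = 499.46 · e^(0.0512 × 7/12) = 499.46 × 1.030317 = 514.6021
Value of long forward = (F − K)·e^(−rT) = (514.6021 − 552.73) · e^(−0.0512·7/12)
= -38.1279 × 0.970575 = -37.01

-₹37.01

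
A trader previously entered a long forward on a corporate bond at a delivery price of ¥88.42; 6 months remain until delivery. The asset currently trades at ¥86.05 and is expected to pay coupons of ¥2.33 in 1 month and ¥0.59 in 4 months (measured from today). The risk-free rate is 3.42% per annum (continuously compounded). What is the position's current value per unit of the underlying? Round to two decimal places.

PV(remaining coupons) I = 2.33·e^(−0.0342·1/12) + 0.59·e^(−0.0342·4/12) = 2.9067
Current forward F = (S − I)·e^(rT) = (86.05 − 2.9067)·e^(0.0342·6/12) = 83.1433 × 1.017247 = 84.5773
Value (long) = (F − K)·e^(−rT) = (84.5773 − 88.42) × 0.983045 = -3.7775
Value = -¥3.78

-¥3.78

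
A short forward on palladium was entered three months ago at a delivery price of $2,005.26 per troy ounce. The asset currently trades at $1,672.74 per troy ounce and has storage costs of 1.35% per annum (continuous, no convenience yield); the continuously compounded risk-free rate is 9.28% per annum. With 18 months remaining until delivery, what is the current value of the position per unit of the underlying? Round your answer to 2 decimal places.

$37.73 per troy ounce

Current fair forward for the remaining 18 months: F = S·e^((r + u)·T), (r + u) = 0.0928 + 0.0135 = 0.1063
F = 1672.74 · e^(0.1063 × 18/12) = 1672.74 × 1.17286562 = 1961.8992
Value of long forward = (F − K)·e^(−rT) = (1961.8992 − 2005.26) · e^(−0.0928·18/12)
= -43.3608 × 0.87005400 = -37.73
Short position value = −(long value) = $37.73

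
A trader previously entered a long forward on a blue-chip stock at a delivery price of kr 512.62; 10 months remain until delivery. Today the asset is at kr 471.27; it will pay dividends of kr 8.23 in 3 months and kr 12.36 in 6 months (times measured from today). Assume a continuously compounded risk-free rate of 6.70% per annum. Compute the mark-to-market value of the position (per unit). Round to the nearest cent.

PV(remaining dividends) I = 8.23·e^(−0.0670·3/12) + 12.36·e^(−0.0670·6/12) = 20.0461
Current forward F = (S − I)·e^(rT) = (471.27 − 20.0461)·e^(0.0670·10/12) = 451.2239 × 1.057421 = 477.1336
Value (long) = (F − K)·e^(−rT) = (477.1336 − 512.62) × 0.945697 = -33.5594
Value = -kr 33.56

-kr 33.56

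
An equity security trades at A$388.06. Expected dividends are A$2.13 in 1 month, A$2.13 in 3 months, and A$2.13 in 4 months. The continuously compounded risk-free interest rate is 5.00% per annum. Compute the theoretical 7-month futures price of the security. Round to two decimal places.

PV(dividends) I = 2.13·e^(−0.0500·1/12) + 2.13·e^(−0.0500·3/12) + 2.13·e^(−0.0500·4/12)
I = 2.1211 + 2.1035 + 2.0948 = 6.3194
F = (S − I)·e^(rT) = (388.06 − 6.3194) · e^(0.0500·7/12)
= 381.7406 · e^0.029167 = 381.7406 × 1.029597 = A$393.04

A$393.04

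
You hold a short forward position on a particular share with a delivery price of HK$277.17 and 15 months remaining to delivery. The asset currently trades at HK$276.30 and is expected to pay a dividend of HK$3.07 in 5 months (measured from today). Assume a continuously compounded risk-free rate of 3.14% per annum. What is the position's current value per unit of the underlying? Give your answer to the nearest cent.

-HK$6.77

PV(remaining dividends) I = 3.07·e^(−0.0314·5/12) = 3.0301
Current forward F = (S − I)·e^(rT) = (276.30 − 3.0301)·e^(0.0314·15/12) = 273.2699 × 1.040030 = 284.2089
Value (long) = (F − K)·e^(−rT) = (284.2089 − 277.17) × 0.961510 = 6.7680
Short position value = −(long value) = -HK$6.77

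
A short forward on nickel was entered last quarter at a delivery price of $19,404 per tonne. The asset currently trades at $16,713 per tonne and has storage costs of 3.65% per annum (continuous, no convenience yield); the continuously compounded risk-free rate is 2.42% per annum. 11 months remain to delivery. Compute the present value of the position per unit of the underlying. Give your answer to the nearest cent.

$1696.64 per tonne

Current fair forward for the remaining 11 months: F = S·e^((r + u)·T), (r + u) = 0.0242 + 0.0365 = 0.0607
F = 16713 · e^(0.0607 × 11/12) = 16713 × 1.05721878 = 17669.2975
Value of long forward = (F − K)·e^(−rT) = (17669.2975 − 19404) · e^(−0.0242·11/12)
= -1734.7025 × 0.97806091 = -1696.64
Short position value = −(long value) = $1696.64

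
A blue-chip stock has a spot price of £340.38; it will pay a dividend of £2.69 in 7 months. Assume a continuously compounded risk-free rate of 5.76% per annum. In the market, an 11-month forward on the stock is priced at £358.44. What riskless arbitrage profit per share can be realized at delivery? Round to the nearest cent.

£2.35 per share

PV(dividends) I = 2.69·e^(−0.0576·7/12) = 2.6011
Fair forward F* = (S − I)·e^(rT) = (340.38 − 2.6011)·e^0.052800 = 337.7789 × 1.054219 = 356.0929
Market £358.44 > fair 356.0929: forward overpriced → cash-and-carry (borrow at r, buy the stock and collect the dividends, short the forward).
Profit at T = |F_mkt − F*| = |358.44 − 356.0929| = £2.35 per share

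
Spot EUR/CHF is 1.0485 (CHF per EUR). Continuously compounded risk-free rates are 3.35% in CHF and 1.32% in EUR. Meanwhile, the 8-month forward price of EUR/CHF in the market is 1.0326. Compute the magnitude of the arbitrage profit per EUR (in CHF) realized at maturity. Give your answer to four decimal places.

0.0302 per EUR (in CHF)

Fair forward: F* = S·e^(carry·T), with carry = (r_CHF − r_EUR) = 0.0335 − 0.0132 = 0.0203
F* = 1.0485 · e^(0.0203 × 8/12) = 1.0485 · e^0.013533 = 1.0485 × 1.013625 = 1.0628
Market 1.0326 < fair 1.0628: forward underpriced → reverse cash-and-carry (short spot, go long the forward).
At maturity, profit = |F_mkt − F*| = |1.0326 − 1.0628| = 0.0302 per EUR (in CHF)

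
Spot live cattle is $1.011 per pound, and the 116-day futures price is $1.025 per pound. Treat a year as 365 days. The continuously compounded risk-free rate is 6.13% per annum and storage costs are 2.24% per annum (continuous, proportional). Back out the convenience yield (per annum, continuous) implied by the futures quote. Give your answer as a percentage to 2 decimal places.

4.04%

F = S·e^((r+u−y)T) ⇒ (r+u−y) = ln(F/S)/T
ln(1.025/1.011) = 0.013753; /T ⇒ 0.043275
y = r + u − ln(F/S)/T = 0.0613 + 0.0224 − 0.043275 = 0.040425
y = 4.04%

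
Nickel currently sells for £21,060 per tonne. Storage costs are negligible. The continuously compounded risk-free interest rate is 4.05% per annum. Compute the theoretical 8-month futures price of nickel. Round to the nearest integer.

£21,636 per tonne

F = S·e^(rT) = 21060 · e^(0.0405 × 8/12) = 21060 · e^0.027000
= 21060 × 1.027368 = £21,636 per tonne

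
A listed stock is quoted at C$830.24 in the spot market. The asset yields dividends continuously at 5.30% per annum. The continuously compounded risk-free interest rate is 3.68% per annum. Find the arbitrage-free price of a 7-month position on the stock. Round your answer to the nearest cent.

F = S·e^((r − q)T) = 830.24 · e^((0.0368 − 0.0530) × 7/12)
= 830.24 · e^-0.009450 = 830.24 × 0.990595
F = C$822.43

C$822.43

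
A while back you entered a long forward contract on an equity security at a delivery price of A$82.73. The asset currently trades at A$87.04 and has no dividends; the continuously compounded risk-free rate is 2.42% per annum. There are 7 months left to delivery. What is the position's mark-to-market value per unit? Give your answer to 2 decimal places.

Current fair forward for the remaining 7 months: F = S·e^(r·T), r = 0.0242
F = 87.04 · e^(0.0242 × 7/12) = 87.04 × 1.014217 = 88.2774
Value of long forward = (F − K)·e^(−rT) = (88.2774 − 82.73) · e^(−0.0242·7/12)
= 5.5474 × 0.985983 = 5.47

A$5.47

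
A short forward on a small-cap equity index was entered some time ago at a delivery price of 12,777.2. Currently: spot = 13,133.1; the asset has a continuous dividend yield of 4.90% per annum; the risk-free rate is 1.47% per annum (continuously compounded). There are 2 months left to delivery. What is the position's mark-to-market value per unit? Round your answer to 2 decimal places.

-280.35

Current fair forward for the remaining 2 months: F = S·e^((r − q)·T), (r − q) = 0.0147 − 0.0490 = -0.0343
F = 13133.1 · e^(-0.0343 × 2/12) = 13133.1 × 0.99429964 = 13058.2366
Value of long forward = (F − K)·e^(−rT) = (13058.2366 − 12777.2) · e^(−0.0147·2/12)
= 281.0366 × 0.99755300 = 280.35
Short position value = −(long value) = -280.35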